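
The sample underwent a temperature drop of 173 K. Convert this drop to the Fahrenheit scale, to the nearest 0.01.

An interval of 1 K corresponds to 1.8°F.
173 × 1.8 = 311.40.

311.40°F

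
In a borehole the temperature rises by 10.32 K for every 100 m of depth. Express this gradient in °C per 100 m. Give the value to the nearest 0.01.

Since only a temperature interval is involved, the additive offset between the scales drops out.
A change of 1 K is a change of 1°C, so 10.32 × 1 = 10.32.

10.32 °C/100 m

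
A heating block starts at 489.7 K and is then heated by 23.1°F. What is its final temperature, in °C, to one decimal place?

Initial temperature in Celsius: 489.7 - 273.15 = 216.5500°C.
The 23.1°F change is an interval, so only the factor 5/9 applies: +23.1 × 5/9 = +12.8333°C.
Final Celsius temperature: 216.5500 + 12.8333 = 229.3833°C.

229.4°C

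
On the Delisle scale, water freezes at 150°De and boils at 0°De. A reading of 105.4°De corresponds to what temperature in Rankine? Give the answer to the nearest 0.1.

545.2°R

Linear interpolation between the fixed points: C = (105.4 - 150) × 100 / (0 - 150) = 29.7333°C.
Then 29.7333 × 1.8 + 491.67 = 545.2°R.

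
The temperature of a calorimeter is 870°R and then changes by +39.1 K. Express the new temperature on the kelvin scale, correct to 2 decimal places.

522.43 K

Initial temperature in Celsius: (870 - 491.67) × 5/9 = 210.1833°C.
The 39.1 K change is an interval; Kelvin and Celsius degrees are the same size, so ΔC = +39.1°C.
Final Celsius temperature: 210.1833 + 39.1000 = 249.2833°C.
In kelvin: 249.2833 + 273.15 = 522.43 K.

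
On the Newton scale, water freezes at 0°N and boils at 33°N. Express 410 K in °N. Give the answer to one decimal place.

45.2°N

First in Celsius: 410 - 273.15 = 136.8500°C.
Linearly onto the Newton scale: 0 + (136.8500 / 100) × (33 - 0) = 45.2°N.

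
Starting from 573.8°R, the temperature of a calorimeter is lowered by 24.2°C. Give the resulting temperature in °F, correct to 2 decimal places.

70.57°F

Initial temperature in Celsius: (573.8 - 491.67) × 5/9 = 45.6278°C.
Final Celsius temperature: 45.6278 - 24.2000 = 21.4278°C.
In Fahrenheit: 21.4278 × 1.8 + 32 = 70.57°F.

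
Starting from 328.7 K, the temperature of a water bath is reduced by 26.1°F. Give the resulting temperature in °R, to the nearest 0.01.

Initial temperature in Celsius: 328.7 - 273.15 = 55.5500°C.
The 26.1°F change is an interval, so only the factor 5/9 applies: -26.1 × 5/9 = -14.5000°C.
Final Celsius temperature: 55.5500 - 14.5000 = 41.0500°C.
In Rankine: 41.0500 × 1.8 + 491.67 = 565.56°R.

565.56°R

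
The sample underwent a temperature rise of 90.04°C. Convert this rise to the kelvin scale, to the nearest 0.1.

90.0 K

Celsius and kelvin degrees are the same size, so the interval is unchanged: 90.0.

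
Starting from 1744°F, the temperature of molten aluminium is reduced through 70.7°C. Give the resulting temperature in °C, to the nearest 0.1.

Initial temperature in Celsius: (1744 - 32) × 5/9 = 951.1111°C.
Final Celsius temperature: 951.1111 - 70.7000 = 880.4111°C.

880.4°C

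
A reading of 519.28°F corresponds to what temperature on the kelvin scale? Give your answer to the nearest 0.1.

In Celsius: (519.28 - 32) × 5/9 = 270.7111°C.
In kelvin: 270.7111 + 273.15 = 543.9 K.

543.9 K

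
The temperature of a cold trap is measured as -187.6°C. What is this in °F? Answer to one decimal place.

In Fahrenheit: -187.6000 × 1.8 + 32 = -305.7°F.

-305.7°F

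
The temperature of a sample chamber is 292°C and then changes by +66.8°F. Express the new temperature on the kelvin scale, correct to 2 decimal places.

The 66.8°F change is an interval, so only the factor 5/9 applies: +66.8 × 5/9 = +37.1111°C.
Final Celsius temperature: 292.0000 + 37.1111 = 329.1111°C.
In kelvin: 329.1111 + 273.15 = 602.26 K.

602.26 K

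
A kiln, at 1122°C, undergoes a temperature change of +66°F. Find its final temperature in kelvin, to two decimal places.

The 66°F change is an interval, so only the factor 5/9 applies: +66 × 5/9 = +36.6667°C.
Final Celsius temperature: 1122.0000 + 36.6667 = 1158.6667°C.
In kelvin: 1158.6667 + 273.15 = 1431.82 K.

1431.82 K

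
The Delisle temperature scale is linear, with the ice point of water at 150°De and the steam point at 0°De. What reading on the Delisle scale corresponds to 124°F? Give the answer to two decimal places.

73.33°De

First in Celsius: (124 - 32) × 5/9 = 51.1111°C.
Linearly onto the Delisle scale: 150 + (51.1111 / 100) × (0 - 150) = 73.33°De.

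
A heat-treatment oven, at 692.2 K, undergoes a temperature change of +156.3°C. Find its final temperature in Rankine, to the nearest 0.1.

1527.3°R

Initial temperature in Celsius: 692.2 - 273.15 = 419.0500°C.
Final Celsius temperature: 419.0500 + 156.3000 = 575.3500°C.
In Rankine: 575.3500 × 1.8 + 491.67 = 1527.3°R.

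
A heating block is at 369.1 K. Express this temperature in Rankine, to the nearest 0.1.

In Celsius: 369.1 - 273.15 = 95.9500°C.
In Rankine: 95.9500 × 1.8 + 491.67 = 664.4°R.

664.4°R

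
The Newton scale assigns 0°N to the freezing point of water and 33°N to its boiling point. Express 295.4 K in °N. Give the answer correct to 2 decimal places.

7.34°N

First in Celsius: 295.4 - 273.15 = 22.2500°C.
Linearly onto the Newton scale: 0 + (22.2500 / 100) × (33 - 0) = 7.34°N.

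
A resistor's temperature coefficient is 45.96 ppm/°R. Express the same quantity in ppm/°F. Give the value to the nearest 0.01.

45.96 ppm/°F

The quantity depends on a temperature interval, so only the ratio of degree sizes applies; the offset between the scales is irrelevant.
A change of 1°F is a change of 1°R, so per °F the value is 45.96 × 1 = 45.96.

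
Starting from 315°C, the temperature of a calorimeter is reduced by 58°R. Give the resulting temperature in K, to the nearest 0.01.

555.93 K

The 58°R change is an interval, so only the factor 5/9 applies: -58 × 5/9 = -32.2222°C.
Final Celsius temperature: 315.0000 - 32.2222 = 282.7778°C.
In kelvin: 282.7778 + 273.15 = 555.93 K.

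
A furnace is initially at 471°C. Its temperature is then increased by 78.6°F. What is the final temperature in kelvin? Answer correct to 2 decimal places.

787.82 K

The 78.6°F change is an interval, so only the factor 5/9 applies: +78.6 × 5/9 = +43.6667°C.
Final Celsius temperature: 471.0000 + 43.6667 = 514.6667°C.
In kelvin: 514.6667 + 273.15 = 787.82 K.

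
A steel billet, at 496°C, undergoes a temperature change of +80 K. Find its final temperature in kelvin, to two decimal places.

849.15 K

The 80 K change is an interval; Kelvin and Celsius degrees are the same size, so ΔC = +80°C.
Final Celsius temperature: 496.0000 + 80.0000 = 576.0000°C.
In kelvin: 576.0000 + 273.15 = 849.15 K.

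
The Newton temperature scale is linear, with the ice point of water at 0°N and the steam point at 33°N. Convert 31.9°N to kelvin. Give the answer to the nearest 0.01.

369.82 K

Linear interpolation between the fixed points: C = (31.9 - 0) × 100 / (33 - 0) = 96.6667°C.
Then 96.6667 + 273.15 = 369.82 K.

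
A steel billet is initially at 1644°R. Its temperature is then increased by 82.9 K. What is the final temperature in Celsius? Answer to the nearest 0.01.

Initial temperature in Celsius: (1644 - 491.67) × 5/9 = 640.1833°C.
The 82.9 K change is an interval; Kelvin and Celsius degrees are the same size, so ΔC = +82.9°C.
Final Celsius temperature: 640.1833 + 82.9000 = 723.0833°C.

723.08°C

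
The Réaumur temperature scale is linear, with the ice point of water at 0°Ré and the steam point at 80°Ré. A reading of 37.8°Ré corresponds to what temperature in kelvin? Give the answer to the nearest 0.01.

Linear interpolation between the fixed points: C = (37.8 - 0) × 100 / (80 - 0) = 47.2500°C.
Then 47.2500 + 273.15 = 320.40 K.

320.40 K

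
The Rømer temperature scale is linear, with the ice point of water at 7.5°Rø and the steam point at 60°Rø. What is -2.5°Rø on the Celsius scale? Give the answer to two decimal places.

-19.05°C

Linear interpolation between the fixed points: C = (-2.5 - 7.5) × 100 / (60 - 7.5) = -19.0476°C.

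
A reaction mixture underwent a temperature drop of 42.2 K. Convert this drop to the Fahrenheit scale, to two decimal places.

75.96°F

For a temperature interval the offset drops out; only the factor 1.8 applies.
42.2 × 1.8 = 75.96.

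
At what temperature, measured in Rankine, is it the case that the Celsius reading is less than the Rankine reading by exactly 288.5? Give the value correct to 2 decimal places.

Let R be the Rankine reading. The Celsius reading is C = 5/9·R - 273.15.
Require C - R = -288.5: (-4/9)·R - 273.15 = -288.5.
R = (-288.5 + 273.15) / (-4/9) = 34.54.

34.54°R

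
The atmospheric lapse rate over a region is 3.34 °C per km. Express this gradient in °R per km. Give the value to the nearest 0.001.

6.012 °R/km

The quantity depends on a temperature interval, so only the ratio of degree sizes applies; the offset between the scales is irrelevant.
A change of 1°C is a change of 1.8°R, so 3.34 × 1.8 = 6.012.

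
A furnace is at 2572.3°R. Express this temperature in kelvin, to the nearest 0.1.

1429.1 K

In Celsius: (2572.3 - 491.67) × 5/9 = 1155.9056°C.
In kelvin: 1155.9056 + 273.15 = 1429.1 K.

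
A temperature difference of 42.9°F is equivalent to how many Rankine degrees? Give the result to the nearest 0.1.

42.9°R

Fahrenheit and Rankine degrees are the same size, so the interval is unchanged: 42.9.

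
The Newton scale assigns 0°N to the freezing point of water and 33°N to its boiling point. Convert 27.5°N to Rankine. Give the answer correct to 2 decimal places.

Linear interpolation between the fixed points: C = (27.5 - 0) × 100 / (33 - 0) = 83.3333°C.
Then 83.3333 × 1.8 + 491.67 = 641.67°R.

641.67°R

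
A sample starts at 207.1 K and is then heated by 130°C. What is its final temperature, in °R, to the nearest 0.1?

Initial temperature in Celsius: 207.1 - 273.15 = -66.0500°C.
Final Celsius temperature: -66.0500 + 130.0000 = 63.9500°C.
In Rankine: 63.9500 × 1.8 + 491.67 = 606.8°R.

606.8°R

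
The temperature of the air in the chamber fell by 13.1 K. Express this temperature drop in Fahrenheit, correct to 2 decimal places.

Only the scale ratio 1.8 matters for a change in temperature.
13.1 × 1.8 = 23.58.

23.58°F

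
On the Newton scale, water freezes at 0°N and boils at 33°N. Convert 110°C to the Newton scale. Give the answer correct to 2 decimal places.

Linearly onto the Newton scale: 0 + (110.0000 / 100) × (33 - 0) = 36.30°N.

36.30°N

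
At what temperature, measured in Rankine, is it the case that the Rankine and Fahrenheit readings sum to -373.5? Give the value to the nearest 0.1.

Let R be the Rankine reading. The Fahrenheit reading is F = 1·R - 459.67.
Require R + F = -373.5: (2)·R - 459.67 = -373.5.
R = (-373.5 + 459.67) / (2) = 43.1.

43.1°R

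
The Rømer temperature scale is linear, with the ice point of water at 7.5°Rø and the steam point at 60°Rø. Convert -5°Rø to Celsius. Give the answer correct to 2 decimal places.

Linear interpolation between the fixed points: C = (-5 - 7.5) × 100 / (60 - 7.5) = -23.8095°C.

-23.81°C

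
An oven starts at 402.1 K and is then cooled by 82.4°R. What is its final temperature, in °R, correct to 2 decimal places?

641.38°R

Initial temperature in Celsius: 402.1 - 273.15 = 128.9500°C.
The 82.4°R change is an interval, so only the factor 5/9 applies: -82.4 × 5/9 = -45.7778°C.
Final Celsius temperature: 128.9500 - 45.7778 = 83.1722°C.
In Rankine: 83.1722 × 1.8 + 491.67 = 641.38°R.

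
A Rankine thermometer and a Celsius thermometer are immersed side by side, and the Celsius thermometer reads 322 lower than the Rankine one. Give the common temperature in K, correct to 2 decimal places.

61.06 K

Let x be the Rankine reading; then the Celsius reading is 5/9·x - 273.15.
(5/9·x - 273.15) - x = -322  ⇒  (-4/9)·x = -48.85  ⇒  x = 109.9125°R.
In Celsius: (109.9125 - 491.67) × 5/9 = -212.0875°C.
In kelvin: -212.0875 + 273.15 = 61.06 K.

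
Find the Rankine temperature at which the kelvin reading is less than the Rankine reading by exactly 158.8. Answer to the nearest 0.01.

357.30°R

Let R be the Rankine reading. The kelvin reading is K = 5/9·R.
Require K - R = -158.8: (-4/9)·R = -158.8.
R = (-158.8) / (-4/9) = 357.30.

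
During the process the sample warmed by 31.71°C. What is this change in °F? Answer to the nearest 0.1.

57.1°F

Only the scale ratio 1.8 matters for a change in temperature.
31.71 × 1.8 = 57.1.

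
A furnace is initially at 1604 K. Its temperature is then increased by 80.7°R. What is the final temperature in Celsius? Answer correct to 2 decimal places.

1375.68°C

Initial temperature in Celsius: 1604 - 273.15 = 1330.8500°C.
The 80.7°R change is an interval, so only the factor 5/9 applies: +80.7 × 5/9 = +44.8333°C.
Final Celsius temperature: 1330.8500 + 44.8333 = 1375.6833°C.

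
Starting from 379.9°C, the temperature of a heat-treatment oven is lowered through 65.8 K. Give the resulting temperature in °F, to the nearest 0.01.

The 65.8 K change is an interval; Kelvin and Celsius degrees are the same size, so ΔC = -65.8°C.
Final Celsius temperature: 379.9000 - 65.8000 = 314.1000°C.
In Fahrenheit: 314.1000 × 1.8 + 32 = 597.38°F.

597.38°F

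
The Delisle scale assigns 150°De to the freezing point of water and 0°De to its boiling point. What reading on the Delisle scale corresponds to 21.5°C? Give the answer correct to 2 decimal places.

Linearly onto the Delisle scale: 150 + (21.5000 / 100) × (0 - 150) = 117.75°De.

117.75°De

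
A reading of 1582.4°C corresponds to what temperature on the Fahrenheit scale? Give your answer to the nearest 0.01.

In Fahrenheit: 1582.4000 × 1.8 + 32 = 2880.32°F.

2880.32°F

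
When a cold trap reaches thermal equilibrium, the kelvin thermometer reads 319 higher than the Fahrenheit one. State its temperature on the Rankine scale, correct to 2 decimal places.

Let x be the Fahrenheit reading; then the kelvin reading is 5/9·x + 255.372.
(5/9·x + 255.372) - x = 319  ⇒  (-4/9)·x = 63.6278  ⇒  x = -143.1625°F.
In Celsius: (-143.1625 - 32) × 5/9 = -97.3125°C.
In Rankine: -97.3125 × 1.8 + 491.67 = 316.51°R.

316.51°R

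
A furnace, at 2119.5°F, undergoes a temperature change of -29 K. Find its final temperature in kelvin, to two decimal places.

1403.87 K

Initial temperature in Celsius: (2119.5 - 32) × 5/9 = 1159.7222°C.
The 29 K change is an interval; Kelvin and Celsius degrees are the same size, so ΔC = -29°C.
Final Celsius temperature: 1159.7222 - 29.0000 = 1130.7222°C.
In kelvin: 1130.7222 + 273.15 = 1403.87 K.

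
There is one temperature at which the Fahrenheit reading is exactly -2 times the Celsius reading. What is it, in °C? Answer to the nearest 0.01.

-8.42°C

Let C be the Celsius reading. The Fahrenheit reading is F = 1.8·C + 32.
Require F = -2·C: 1.8·C + 32 = -2·C.
(3.8)·C = -32  ⇒  C = -8.42.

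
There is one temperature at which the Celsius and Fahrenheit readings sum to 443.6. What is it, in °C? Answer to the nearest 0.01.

Let C be the Celsius reading. The Fahrenheit reading is F = 1.8·C + 32.
Require C + F = 443.6: (2.8)·C + 32 = 443.6.
C = (443.6 - 32) / (2.8) = 147.00.

147.00°C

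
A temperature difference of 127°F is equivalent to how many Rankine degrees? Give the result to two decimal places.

127.00°R

Fahrenheit and Rankine degrees are the same size, so the interval is unchanged: 127.00.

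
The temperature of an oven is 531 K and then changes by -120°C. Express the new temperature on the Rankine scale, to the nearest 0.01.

739.80°R

Initial temperature in Celsius: 531 - 273.15 = 257.8500°C.
Final Celsius temperature: 257.8500 - 120.0000 = 137.8500°C.
In Rankine: 137.8500 × 1.8 + 491.67 = 739.80°R.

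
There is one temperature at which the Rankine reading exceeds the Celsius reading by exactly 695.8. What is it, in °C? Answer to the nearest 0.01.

Let C be the Celsius reading. The Rankine reading is R = 1.8·C + 491.67.
Require R - C = 695.8: (0.8)·C + 491.67 = 695.8.
C = (695.8 - 491.67) / (0.8) = 255.16.

255.16°C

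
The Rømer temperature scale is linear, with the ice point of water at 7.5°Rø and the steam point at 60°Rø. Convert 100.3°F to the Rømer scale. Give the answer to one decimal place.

27.4°Rø

First in Celsius: (100.3 - 32) × 5/9 = 37.9444°C.
Linearly onto the Rømer scale: 7.5 + (37.9444 / 100) × (60 - 7.5) = 27.4°Rø.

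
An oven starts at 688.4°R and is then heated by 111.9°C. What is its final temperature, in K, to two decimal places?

494.34 K

Initial temperature in Celsius: (688.4 - 491.67) × 5/9 = 109.2944°C.
Final Celsius temperature: 109.2944 + 111.9000 = 221.1944°C.
In kelvin: 221.1944 + 273.15 = 494.34 K.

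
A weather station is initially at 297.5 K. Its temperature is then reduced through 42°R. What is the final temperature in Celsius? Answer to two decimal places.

1.02°C

Initial temperature in Celsius: 297.5 - 273.15 = 24.3500°C.
The 42°R change is an interval, so only the factor 5/9 applies: -42 × 5/9 = -23.3333°C.
Final Celsius temperature: 24.3500 - 23.3333 = 1.0167°C.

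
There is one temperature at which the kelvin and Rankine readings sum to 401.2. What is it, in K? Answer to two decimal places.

Let K be the kelvin reading. The Rankine reading is R = 1.8·K.
Require K + R = 401.2: (2.8)·K = 401.2.
K = (401.2) / (2.8) = 143.29.

143.29 K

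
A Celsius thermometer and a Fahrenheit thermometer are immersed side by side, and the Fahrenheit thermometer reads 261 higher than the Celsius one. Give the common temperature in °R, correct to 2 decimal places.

1006.92°R

Let x be the Celsius reading; then the Fahrenheit reading is 1.8·x + 32.
(1.8·x + 32) - x = 261  ⇒  (0.8)·x = 229  ⇒  x = 286.2500°C.
In Rankine: 286.2500 × 1.8 + 491.67 = 1006.92°R.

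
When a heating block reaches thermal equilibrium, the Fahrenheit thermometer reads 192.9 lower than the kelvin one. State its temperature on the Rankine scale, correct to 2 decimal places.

600.23°R

Let x be the kelvin reading; then the Fahrenheit reading is 1.8·x - 459.67.
(1.8·x - 459.67) - x = -192.9  ⇒  (0.8)·x = 266.77  ⇒  x = 333.4625 K.
In Celsius: 333.4625 - 273.15 = 60.3125°C.
In Rankine: 60.3125 × 1.8 + 491.67 = 600.23°R.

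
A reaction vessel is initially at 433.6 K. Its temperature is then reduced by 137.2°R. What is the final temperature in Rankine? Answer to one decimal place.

Initial temperature in Celsius: 433.6 - 273.15 = 160.4500°C.
The 137.2°R change is an interval, so only the factor 5/9 applies: -137.2 × 5/9 = -76.2222°C.
Final Celsius temperature: 160.4500 - 76.2222 = 84.2278°C.
In Rankine: 84.2278 × 1.8 + 491.67 = 643.3°R.

643.3°R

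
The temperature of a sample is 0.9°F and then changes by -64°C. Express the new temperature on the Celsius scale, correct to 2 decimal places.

Initial temperature in Celsius: (0.9 - 32) × 5/9 = -17.2778°C.
Final Celsius temperature: -17.2778 - 64.0000 = -81.2778°C.

-81.28°C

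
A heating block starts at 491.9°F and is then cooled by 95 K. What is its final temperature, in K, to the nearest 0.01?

Initial temperature in Celsius: (491.9 - 32) × 5/9 = 255.5000°C.
The 95 K change is an interval; Kelvin and Celsius degrees are the same size, so ΔC = -95°C.
Final Celsius temperature: 255.5000 - 95.0000 = 160.5000°C.
In kelvin: 160.5000 + 273.15 = 433.65 K.

433.65 K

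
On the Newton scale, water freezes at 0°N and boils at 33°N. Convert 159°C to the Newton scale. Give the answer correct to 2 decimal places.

52.47°N

Linearly onto the Newton scale: 0 + (159.0000 / 100) × (33 - 0) = 52.47°N.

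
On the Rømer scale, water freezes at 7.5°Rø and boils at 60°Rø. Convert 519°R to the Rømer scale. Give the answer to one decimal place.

First in Celsius: (519 - 491.67) × 5/9 = 15.1833°C.
Linearly onto the Rømer scale: 7.5 + (15.1833 / 100) × (60 - 7.5) = 15.5°Rø.

15.5°Rø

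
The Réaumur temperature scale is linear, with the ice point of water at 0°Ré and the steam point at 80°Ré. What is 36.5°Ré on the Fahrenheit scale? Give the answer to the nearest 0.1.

114.1°F

Linear interpolation between the fixed points: C = (36.5 - 0) × 100 / (80 - 0) = 45.6250°C.
Then 45.6250 × 1.8 + 32 = 114.1°F.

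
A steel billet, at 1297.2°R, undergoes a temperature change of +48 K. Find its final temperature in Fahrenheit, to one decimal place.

Initial temperature in Celsius: (1297.2 - 491.67) × 5/9 = 447.5167°C.
The 48 K change is an interval; Kelvin and Celsius degrees are the same size, so ΔC = +48°C.
Final Celsius temperature: 447.5167 + 48.0000 = 495.5167°C.
In Fahrenheit: 495.5167 × 1.8 + 32 = 923.9°F.

923.9°F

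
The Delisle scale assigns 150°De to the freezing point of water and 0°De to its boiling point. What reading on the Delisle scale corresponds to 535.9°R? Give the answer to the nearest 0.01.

First in Celsius: (535.9 - 491.67) × 5/9 = 24.5722°C.
Linearly onto the Delisle scale: 150 + (24.5722 / 100) × (0 - 150) = 113.14°De.

113.14°De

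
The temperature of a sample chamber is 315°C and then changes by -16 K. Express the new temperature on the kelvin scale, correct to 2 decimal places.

572.15 K

The 16 K change is an interval; Kelvin and Celsius degrees are the same size, so ΔC = -16°C.
Final Celsius temperature: 315.0000 - 16.0000 = 299.0000°C.
In kelvin: 299.0000 + 273.15 = 572.15 K.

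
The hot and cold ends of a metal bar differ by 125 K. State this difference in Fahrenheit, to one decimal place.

225.0°F

An interval of 1 K corresponds to 1.8°F.
125 × 1.8 = 225.0.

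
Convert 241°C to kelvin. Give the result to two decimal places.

In kelvin: 241.0000 + 273.15 = 514.15 K.

514.15 K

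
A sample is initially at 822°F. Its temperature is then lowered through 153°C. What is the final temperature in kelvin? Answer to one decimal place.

559.0 K

Initial temperature in Celsius: (822 - 32) × 5/9 = 438.8889°C.
Final Celsius temperature: 438.8889 - 153.0000 = 285.8889°C.
In kelvin: 285.8889 + 273.15 = 559.0 K.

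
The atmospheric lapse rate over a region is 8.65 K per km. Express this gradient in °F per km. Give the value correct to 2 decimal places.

15.57 °F/km

The quantity depends on a temperature interval, so only the ratio of degree sizes applies; the offset between the scales is irrelevant.
A change of 1 K is a change of 1.8°F, so 8.65 × 1.8 = 15.57.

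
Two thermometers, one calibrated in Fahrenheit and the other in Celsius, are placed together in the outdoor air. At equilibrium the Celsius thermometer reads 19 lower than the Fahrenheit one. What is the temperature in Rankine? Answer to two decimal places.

Let x be the Fahrenheit reading; then the Celsius reading is 5/9·x - 17.7778.
(5/9·x - 17.7778) - x = -19  ⇒  (-4/9)·x = -11/9  ⇒  x = 2.7500°F.
In Celsius: (2.75 - 32) × 5/9 = -16.2500°C.
In Rankine: -16.2500 × 1.8 + 491.67 = 462.42°R.

462.42°R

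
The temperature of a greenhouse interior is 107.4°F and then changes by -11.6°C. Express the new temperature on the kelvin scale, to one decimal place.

Initial temperature in Celsius: (107.4 - 32) × 5/9 = 41.8889°C.
Final Celsius temperature: 41.8889 - 11.6000 = 30.2889°C.
In kelvin: 30.2889 + 273.15 = 303.4 K.

303.4 K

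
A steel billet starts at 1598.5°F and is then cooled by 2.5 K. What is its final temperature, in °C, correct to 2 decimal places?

Initial temperature in Celsius: (1598.5 - 32) × 5/9 = 870.2778°C.
The 2.5 K change is an interval; Kelvin and Celsius degrees are the same size, so ΔC = -2.5°C.
Final Celsius temperature: 870.2778 - 2.5000 = 867.7778°C.

867.78°C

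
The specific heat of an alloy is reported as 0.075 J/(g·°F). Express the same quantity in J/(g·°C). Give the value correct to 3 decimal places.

Since only a temperature interval is involved, the additive offset between the scales drops out.
A change of 1°C is a change of 1.8°F, so per °C the value is 0.075 × 1.8 = 0.135.

0.135 J/(g·°C)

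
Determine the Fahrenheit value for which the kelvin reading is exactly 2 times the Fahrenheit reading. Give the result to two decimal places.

Let F be the Fahrenheit reading. The kelvin reading is K = 5/9·F + 255.372.
Require K = 2·F: 5/9·F + 255.372 = 2·F.
(-13/9)·F = -255.372  ⇒  F = 176.80.

176.80°F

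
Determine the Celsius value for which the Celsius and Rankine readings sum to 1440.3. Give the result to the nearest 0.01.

338.80°C

Let C be the Celsius reading. The Rankine reading is R = 1.8·C + 491.67.
Require C + R = 1440.3: (2.8)·C + 491.67 = 1440.3.
C = (1440.3 - 491.67) / (2.8) = 338.80.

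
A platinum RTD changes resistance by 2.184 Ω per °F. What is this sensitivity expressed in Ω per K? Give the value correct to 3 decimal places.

Since only a temperature interval is involved, the additive offset between the scales drops out.
A change of 1 K is a change of 1.8°F, so per K the value is 2.184 × 1.8 = 3.931.

3.931 Ω per K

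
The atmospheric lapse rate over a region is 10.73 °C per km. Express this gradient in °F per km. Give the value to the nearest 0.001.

Since only a temperature interval is involved, the additive offset between the scales drops out.
A change of 1°C is a change of 1.8°F, so 10.73 × 1.8 = 19.314.

19.314 °F/km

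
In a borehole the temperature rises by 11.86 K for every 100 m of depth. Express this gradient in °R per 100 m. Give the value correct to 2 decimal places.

The quantity depends on a temperature interval, so only the ratio of degree sizes applies; the offset between the scales is irrelevant.
A change of 1 K is a change of 1.8°R, so 11.86 × 1.8 = 21.35.

21.35 °R/100 m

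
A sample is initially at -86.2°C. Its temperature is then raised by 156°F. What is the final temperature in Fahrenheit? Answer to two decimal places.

32.84°F

The 156°F change is an interval, so only the factor 5/9 applies: +156 × 5/9 = +86.6667°C.
Final Celsius temperature: -86.2000 + 86.6667 = 0.4667°C.
In Fahrenheit: 0.4667 × 1.8 + 32 = 32.84°F.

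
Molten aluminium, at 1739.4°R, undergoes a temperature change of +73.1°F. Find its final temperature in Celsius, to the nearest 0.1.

Initial temperature in Celsius: (1739.4 - 491.67) × 5/9 = 693.1833°C.
The 73.1°F change is an interval, so only the factor 5/9 applies: +73.1 × 5/9 = +40.6111°C.
Final Celsius temperature: 693.1833 + 40.6111 = 733.7944°C.

733.8°C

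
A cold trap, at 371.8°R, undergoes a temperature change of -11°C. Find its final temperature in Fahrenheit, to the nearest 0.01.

Initial temperature in Celsius: (371.8 - 491.67) × 5/9 = -66.5944°C.
Final Celsius temperature: -66.5944 - 11.0000 = -77.5944°C.
In Fahrenheit: -77.5944 × 1.8 + 32 = -107.67°F.

-107.67°F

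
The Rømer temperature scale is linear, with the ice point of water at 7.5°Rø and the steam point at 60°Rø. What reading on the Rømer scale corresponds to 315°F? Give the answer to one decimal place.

90.0°Rø

First in Celsius: (315 - 32) × 5/9 = 157.2222°C.
Linearly onto the Rømer scale: 7.5 + (157.2222 / 100) × (60 - 7.5) = 90.0°Rø.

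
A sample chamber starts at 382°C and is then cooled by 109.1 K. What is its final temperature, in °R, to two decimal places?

982.89°R

The 109.1 K change is an interval; Kelvin and Celsius degrees are the same size, so ΔC = -109.1°C.
Final Celsius temperature: 382.0000 - 109.1000 = 272.9000°C.
In Rankine: 272.9000 × 1.8 + 491.67 = 982.89°R.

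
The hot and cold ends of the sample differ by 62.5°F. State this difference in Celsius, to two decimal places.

34.72°C

For a temperature interval the offset drops out; only the factor 5/9 applies.
62.5 × 5/9 = 34.72.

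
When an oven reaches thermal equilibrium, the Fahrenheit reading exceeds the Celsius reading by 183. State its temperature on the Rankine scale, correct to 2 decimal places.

831.42°R

Let x be the Celsius reading; then the Fahrenheit reading is 1.8·x + 32.
(1.8·x + 32) - x = 183  ⇒  (0.8)·x = 151  ⇒  x = 188.7500°C.
In Rankine: 188.7500 × 1.8 + 491.67 = 831.42°R.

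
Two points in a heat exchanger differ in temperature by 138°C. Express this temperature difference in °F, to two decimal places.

248.40°F

Only the scale ratio 1.8 matters for a change in temperature.
138 × 1.8 = 248.40.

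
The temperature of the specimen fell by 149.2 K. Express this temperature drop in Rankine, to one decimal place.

268.6°R

For a temperature interval the offset drops out; only the factor 1.8 applies.
149.2 × 1.8 = 268.6.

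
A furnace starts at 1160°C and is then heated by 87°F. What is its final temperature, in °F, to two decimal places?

2207.00°F

The 87°F change is an interval, so only the factor 5/9 applies: +87 × 5/9 = +48.3333°C.
Final Celsius temperature: 1160.0000 + 48.3333 = 1208.3333°C.
In Fahrenheit: 1208.3333 × 1.8 + 32 = 2207.00°F.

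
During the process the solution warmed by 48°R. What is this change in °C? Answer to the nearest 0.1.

26.7°C

Only the scale ratio 5/9 matters for a change in temperature.
48 × 5/9 = 26.7.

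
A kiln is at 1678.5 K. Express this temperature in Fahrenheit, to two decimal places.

In Celsius: 1678.5 - 273.15 = 1405.3500°C.
In Fahrenheit: 1405.3500 × 1.8 + 32 = 2561.63°F.

2561.63°F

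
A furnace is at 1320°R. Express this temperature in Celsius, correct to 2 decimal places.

In Celsius: (1320 - 491.67) × 5/9 = 460.1833°C.

460.18°C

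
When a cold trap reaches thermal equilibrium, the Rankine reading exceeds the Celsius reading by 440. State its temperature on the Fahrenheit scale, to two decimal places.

Let x be the Celsius reading; then the Rankine reading is 1.8·x + 491.67.
(1.8·x + 491.67) - x = 440  ⇒  (0.8)·x = -51.67  ⇒  x = -64.5875°C.
In Fahrenheit: -64.5875 × 1.8 + 32 = -84.26°F.

-84.26°F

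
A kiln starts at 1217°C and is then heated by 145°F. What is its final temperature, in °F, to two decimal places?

2367.60°F

The 145°F change is an interval, so only the factor 5/9 applies: +145 × 5/9 = +80.5556°C.
Final Celsius temperature: 1217.0000 + 80.5556 = 1297.5556°C.
In Fahrenheit: 1297.5556 × 1.8 + 32 = 2367.60°F.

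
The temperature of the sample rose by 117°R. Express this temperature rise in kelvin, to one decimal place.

65.0 K

An interval of 1°R corresponds to 5/9 K.
117 × 5/9 = 65.0.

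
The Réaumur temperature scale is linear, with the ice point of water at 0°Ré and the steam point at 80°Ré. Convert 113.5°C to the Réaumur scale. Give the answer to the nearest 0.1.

Linearly onto the Réaumur scale: 0 + (113.5000 / 100) × (80 - 0) = 90.8°Ré.

90.8°Ré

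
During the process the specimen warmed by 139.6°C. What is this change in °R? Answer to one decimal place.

251.3°R

For a temperature interval the offset drops out; only the factor 1.8 applies.
139.6 × 1.8 = 251.3.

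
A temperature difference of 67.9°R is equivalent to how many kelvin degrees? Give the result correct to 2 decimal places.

37.72 K

An interval of 1°R corresponds to 5/9 K.
67.9 × 5/9 = 37.72.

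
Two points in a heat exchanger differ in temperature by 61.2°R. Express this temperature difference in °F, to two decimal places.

61.20°F

Rankine and Fahrenheit degrees are the same size, so the interval is unchanged: 61.20.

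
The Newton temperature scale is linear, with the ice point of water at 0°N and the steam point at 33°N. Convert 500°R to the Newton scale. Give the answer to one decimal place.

First in Celsius: (500 - 491.67) × 5/9 = 4.6278°C.
Linearly onto the Newton scale: 0 + (4.6278 / 100) × (33 - 0) = 1.5°N.

1.5°N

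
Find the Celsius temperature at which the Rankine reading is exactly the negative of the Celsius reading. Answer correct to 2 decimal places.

Let C be the Celsius reading. The Rankine reading is R = 1.8·C + 491.67.
Require R = -1·C: 1.8·C + 491.67 = -1·C.
(2.8)·C = -491.67  ⇒  C = -175.60.

-175.60°C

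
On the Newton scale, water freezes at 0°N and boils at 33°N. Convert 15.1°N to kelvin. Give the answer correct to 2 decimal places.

318.91 K

Linear interpolation between the fixed points: C = (15.1 - 0) × 100 / (33 - 0) = 45.7576°C.
Then 45.7576 + 273.15 = 318.91 K.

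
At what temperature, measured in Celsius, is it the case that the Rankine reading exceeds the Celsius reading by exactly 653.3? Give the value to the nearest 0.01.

Let C be the Celsius reading. The Rankine reading is R = 1.8·C + 491.67.
Require R - C = 653.3: (0.8)·C + 491.67 = 653.3.
C = (653.3 - 491.67) / (0.8) = 202.04.

202.04°C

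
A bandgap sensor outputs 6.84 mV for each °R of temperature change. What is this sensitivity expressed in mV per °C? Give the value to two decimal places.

12.31 mV per °C

Since only a temperature interval is involved, the additive offset between the scales drops out.
A change of 1°C is a change of 1.8°R, so per °C the value is 6.84 × 1.8 = 12.31.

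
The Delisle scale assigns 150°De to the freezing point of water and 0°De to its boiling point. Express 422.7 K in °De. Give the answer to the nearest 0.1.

-74.3°De

First in Celsius: 422.7 - 273.15 = 149.5500°C.
Linearly onto the Delisle scale: 150 + (149.5500 / 100) × (0 - 150) = -74.3°De.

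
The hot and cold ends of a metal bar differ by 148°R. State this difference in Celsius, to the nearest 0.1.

Only the scale ratio 5/9 matters for a change in temperature.
148 × 5/9 = 82.2.

82.2°C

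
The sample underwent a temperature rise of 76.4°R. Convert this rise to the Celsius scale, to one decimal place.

42.4°C

Only the scale ratio 5/9 matters for a change in temperature.
76.4 × 5/9 = 42.4.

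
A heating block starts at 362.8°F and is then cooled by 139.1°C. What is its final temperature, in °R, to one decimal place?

Initial temperature in Celsius: (362.8 - 32) × 5/9 = 183.7778°C.
Final Celsius temperature: 183.7778 - 139.1000 = 44.6778°C.
In Rankine: 44.6778 × 1.8 + 491.67 = 572.1°R.

572.1°R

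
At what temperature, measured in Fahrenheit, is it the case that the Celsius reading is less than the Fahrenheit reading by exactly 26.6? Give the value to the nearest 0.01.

Let F be the Fahrenheit reading. The Celsius reading is C = 5/9·F - 17.7778.
Require C - F = -26.6: (-4/9)·F - 17.7778 = -26.6.
F = (-26.6 + 17.7778) / (-4/9) = 19.85.

19.85°F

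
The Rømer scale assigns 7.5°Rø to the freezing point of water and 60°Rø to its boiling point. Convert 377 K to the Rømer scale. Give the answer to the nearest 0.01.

First in Celsius: 377 - 273.15 = 103.8500°C.
Linearly onto the Rømer scale: 7.5 + (103.8500 / 100) × (60 - 7.5) = 62.02°Rø.

62.02°Rø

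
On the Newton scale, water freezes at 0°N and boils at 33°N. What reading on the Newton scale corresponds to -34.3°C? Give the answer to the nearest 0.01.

Linearly onto the Newton scale: 0 + (-34.3000 / 100) × (33 - 0) = -11.32°N.

-11.32°N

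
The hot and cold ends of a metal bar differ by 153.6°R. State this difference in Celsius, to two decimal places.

An interval of 1°R corresponds to 5/9°C.
153.6 × 5/9 = 85.33.

85.33°C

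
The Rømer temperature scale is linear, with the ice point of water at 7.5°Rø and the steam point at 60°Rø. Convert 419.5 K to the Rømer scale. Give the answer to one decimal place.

84.3°Rø

First in Celsius: 419.5 - 273.15 = 146.3500°C.
Linearly onto the Rømer scale: 7.5 + (146.3500 / 100) × (60 - 7.5) = 84.3°Rø.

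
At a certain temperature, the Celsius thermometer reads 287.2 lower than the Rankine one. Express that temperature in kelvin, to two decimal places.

Let x be the Rankine reading; then the Celsius reading is 5/9·x - 273.15.
(5/9·x - 273.15) - x = -287.2  ⇒  (-4/9)·x = -14.05  ⇒  x = 31.6125°R.
In Celsius: (31.6125 - 491.67) × 5/9 = -255.5875°C.
In kelvin: -255.5875 + 273.15 = 17.56 K.

17.56 K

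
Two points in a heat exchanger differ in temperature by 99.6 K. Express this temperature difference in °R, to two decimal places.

179.28°R

Only the scale ratio 1.8 matters for a change in temperature.
99.6 × 1.8 = 179.28.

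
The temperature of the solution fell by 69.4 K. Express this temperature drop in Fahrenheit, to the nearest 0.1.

124.9°F

An interval of 1 K corresponds to 1.8°F.
69.4 × 1.8 = 124.9.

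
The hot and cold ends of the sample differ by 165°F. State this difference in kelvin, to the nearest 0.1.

For a temperature interval the offset drops out; only the factor 5/9 applies.
165 × 5/9 = 91.7.

91.7 K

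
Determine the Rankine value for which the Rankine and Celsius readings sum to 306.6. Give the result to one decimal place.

372.7°R

Let R be the Rankine reading. The Celsius reading is C = 5/9·R - 273.15.
Require R + C = 306.6: (14/9)·R - 273.15 = 306.6.
R = (306.6 + 273.15) / (14/9) = 372.7.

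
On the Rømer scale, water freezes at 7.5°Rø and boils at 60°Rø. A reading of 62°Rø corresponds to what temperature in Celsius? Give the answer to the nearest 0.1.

Linear interpolation between the fixed points: C = (62 - 7.5) × 100 / (60 - 7.5) = 103.8095°C.

103.8°C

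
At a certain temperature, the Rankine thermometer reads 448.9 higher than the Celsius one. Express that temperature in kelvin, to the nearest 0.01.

Let x be the Celsius reading; then the Rankine reading is 1.8·x + 491.67.
(1.8·x + 491.67) - x = 448.9  ⇒  (0.8)·x = -42.77  ⇒  x = -53.4625°C.
In kelvin: -53.4625 + 273.15 = 219.69 K.

219.69 K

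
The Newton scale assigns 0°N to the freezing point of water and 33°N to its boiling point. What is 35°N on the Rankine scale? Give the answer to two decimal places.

682.58°R

Linear interpolation between the fixed points: C = (35 - 0) × 100 / (33 - 0) = 106.0606°C.
Then 106.0606 × 1.8 + 491.67 = 682.58°R.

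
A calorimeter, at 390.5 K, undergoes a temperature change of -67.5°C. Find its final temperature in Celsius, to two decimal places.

49.85°C

Initial temperature in Celsius: 390.5 - 273.15 = 117.3500°C.
Final Celsius temperature: 117.3500 - 67.5000 = 49.8500°C.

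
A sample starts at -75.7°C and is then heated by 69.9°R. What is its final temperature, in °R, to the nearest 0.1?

The 69.9°R change is an interval, so only the factor 5/9 applies: +69.9 × 5/9 = +38.8333°C.
Final Celsius temperature: -75.7000 + 38.8333 = -36.8667°C.
In Rankine: -36.8667 × 1.8 + 491.67 = 425.3°R.

425.3°R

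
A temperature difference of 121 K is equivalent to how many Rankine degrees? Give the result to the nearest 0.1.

For a temperature interval the offset drops out; only the factor 1.8 applies.
121 × 1.8 = 217.8.

217.8°R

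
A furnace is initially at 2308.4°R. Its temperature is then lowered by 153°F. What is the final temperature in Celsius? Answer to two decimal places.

924.29°C

Initial temperature in Celsius: (2308.4 - 491.67) × 5/9 = 1009.2944°C.
The 153°F change is an interval, so only the factor 5/9 applies: -153 × 5/9 = -85.0000°C.
Final Celsius temperature: 1009.2944 - 85.0000 = 924.2944°C.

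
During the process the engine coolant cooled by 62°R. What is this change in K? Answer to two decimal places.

Only the scale ratio 5/9 matters for a change in temperature.
62 × 5/9 = 34.44.

34.44 K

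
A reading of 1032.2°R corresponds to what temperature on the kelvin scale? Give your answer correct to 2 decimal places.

In Celsius: (1032.2 - 491.67) × 5/9 = 300.2944°C.
In kelvin: 300.2944 + 273.15 = 573.44 K.

573.44 K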